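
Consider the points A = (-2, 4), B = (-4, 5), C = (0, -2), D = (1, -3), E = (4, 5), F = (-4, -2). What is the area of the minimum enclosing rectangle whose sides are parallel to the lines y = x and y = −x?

97.5

In coordinates u = x + y, v = x − y the rectangle is axis-aligned; the map (x,y)→(u,v) scales areas by 2.
u-values: 2, 1, -2, -2, 9, -6; range = 9 − (-6) = 15.
v-values: -6, -9, 2, 4, -1, -2; range = 4 − (-9) = 13.
Area = (15 × 13) / 2 = 97.5.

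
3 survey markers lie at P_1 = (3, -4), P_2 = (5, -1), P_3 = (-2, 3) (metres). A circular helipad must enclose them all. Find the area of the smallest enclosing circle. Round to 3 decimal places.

58.396

Side lengths²: P_1P_2² = 13, P_1P_3² = 74, P_2P_3² = 65.
Since P_1P_3² = 74 < 65 + 13 = 78, the triangle is acute, so the smallest enclosing circle is the circumcircle.
Circumcentre = (43/58, -19/58), r² = 31265/1682.
Area = π·r² = π·31265/1682 ≈ 58.396.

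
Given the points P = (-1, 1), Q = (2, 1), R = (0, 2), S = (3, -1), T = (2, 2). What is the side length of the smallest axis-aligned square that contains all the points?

4

The bounding box has width 4 and height 3.
An axis-aligned square enclosing the set must have side ≥ max(width, height).
So the minimum side is max(4, 3) = 4.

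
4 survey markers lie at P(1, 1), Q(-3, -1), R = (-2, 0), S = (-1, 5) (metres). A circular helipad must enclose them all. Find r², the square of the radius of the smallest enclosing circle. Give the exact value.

A smallest enclosing disk is always determined by at most three of the input points on its boundary.
The farthest pair is Q–S with squared distance 40. The circle on this segment as diameter has centre (-2, 2) and r² = 40/4 = 10.
Check P: distance² to centre = 10 ≤ 10, so it lies inside.
All remaining points lie in this disk, and no smaller disk contains both endpoints, so this is the minimum enclosing circle.

10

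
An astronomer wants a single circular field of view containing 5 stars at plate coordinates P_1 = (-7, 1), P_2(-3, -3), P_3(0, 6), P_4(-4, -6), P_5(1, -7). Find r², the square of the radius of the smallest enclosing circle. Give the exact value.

The minimum enclosing circle of a finite set is fixed by two of the points (as a diameter) or three (as a circumcircle).
The minimum enclosing circle is determined by three boundary points: P_1, P_3, P_5.
Their circumcentre is (-7/12, -7/12) with r² = 3145/72.
The farthest remaining point P_4 is at distance² 2953/72 ≤ 3145/72.

3145/72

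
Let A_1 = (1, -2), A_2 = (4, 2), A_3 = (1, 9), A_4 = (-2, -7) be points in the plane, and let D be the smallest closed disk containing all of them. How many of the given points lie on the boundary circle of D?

2

The minimum enclosing circle of a finite set is fixed by two of the points (as a diameter) or three (as a circumcircle).
The farthest pair is A_3–A_4 with squared distance 265. The circle on this segment as diameter has centre (-0.5, 1) and r² = 265/4 = 66.25.
Check A_1: distance² to centre = 11.25 ≤ 66.25, so it lies inside.
All remaining points lie in this disk, and no smaller disk contains both endpoints, so this is the minimum enclosing circle.
The points at distance exactly r from the centre are A_3, A_4 — 2 points.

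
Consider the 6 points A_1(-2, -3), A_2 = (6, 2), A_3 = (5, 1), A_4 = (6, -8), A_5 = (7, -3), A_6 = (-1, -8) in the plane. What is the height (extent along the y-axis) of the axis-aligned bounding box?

max y = 2, min y = -8, so height = 10.

10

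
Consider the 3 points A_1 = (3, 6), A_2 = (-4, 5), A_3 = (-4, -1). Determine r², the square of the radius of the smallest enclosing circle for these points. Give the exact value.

Side lengths²: A_1A_2² = 50, A_1A_3² = 98, A_2A_3² = 36.
Since A_1A_3² = 98 ≥ 50 + 36 = 86, the angle opposite A_1A_3 is not acute, so the smallest enclosing circle has A_1A_3 as diameter.
Centre = midpoint of A_1A_3 = (-0.5, 2.5), r² = 98/4 = 24.5.

24.5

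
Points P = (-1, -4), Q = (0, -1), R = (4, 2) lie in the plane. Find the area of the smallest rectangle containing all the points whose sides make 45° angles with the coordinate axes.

In coordinates u = x + y, v = x − y the rectangle is axis-aligned; the map (x,y)→(u,v) scales areas by 2.
u-values: -5, -1, 6; range = 6 − (-5) = 11.
v-values: 3, 1, 2; range = 3 − 1 = 2.
Area = (11 × 2) / 2 = 11.

11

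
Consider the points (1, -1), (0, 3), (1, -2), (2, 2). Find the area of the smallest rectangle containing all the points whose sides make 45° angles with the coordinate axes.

In coordinates u = x + y, v = x − y the rectangle is axis-aligned; the map (x,y)→(u,v) scales areas by 2.
u-values: 0, 3, -1, 4; range = 4 − (-1) = 5.
v-values: 2, -3, 3, 0; range = 3 − (-3) = 6.
Area = (5 × 6) / 2 = 15.

15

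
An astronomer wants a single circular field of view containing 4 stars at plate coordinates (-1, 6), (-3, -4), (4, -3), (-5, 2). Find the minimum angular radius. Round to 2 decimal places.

5.46

The minimum enclosing circle of a finite set is fixed by two of the points (as a diameter) or three (as a circumcircle).
The minimum enclosing circle is determined by three boundary points: (-1, 6), (-3, -4), (4, -3).
Their circumcentre is (-3/34, 21/34) with r² = 17225/578.
The farthest remaining point (-5, 2) is at distance² 15049/578 ≤ 17225/578.
r = √(17225/578) ≈ 5.46.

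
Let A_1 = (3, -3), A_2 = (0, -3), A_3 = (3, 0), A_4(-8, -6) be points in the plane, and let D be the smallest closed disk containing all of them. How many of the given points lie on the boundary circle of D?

2

By Welzl's lemma the MEC is supported by two points (diametrically opposite) or three points (on a circumcircle).
The farthest pair is A_3–A_4 with squared distance 157. The circle on this segment as diameter has centre (-2.5, -3) and r² = 157/4 = 39.25.
Check A_1: distance² to centre = 30.25 ≤ 39.25, so it lies inside.
All remaining points lie in this disk, and no smaller disk contains both endpoints, so this is the minimum enclosing circle.
The points at distance exactly r from the centre are A_3, A_4 — 2 points.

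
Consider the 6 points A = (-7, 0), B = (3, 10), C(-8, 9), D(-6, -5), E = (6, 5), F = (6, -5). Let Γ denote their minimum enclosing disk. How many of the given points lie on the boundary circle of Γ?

The minimum enclosing circle of a finite set is fixed by two of the points (as a diameter) or three (as a circumcircle).
The farthest pair is C–F with squared distance 392. The circle on this segment as diameter has centre (-1, 2) and r² = 392/4 = 98.
Check A: distance² to centre = 40 ≤ 98, so it lies inside.
All remaining points lie in this disk, and no smaller disk contains both endpoints, so this is the minimum enclosing circle.
The points at distance exactly r from the centre are C, F — 2 points.

2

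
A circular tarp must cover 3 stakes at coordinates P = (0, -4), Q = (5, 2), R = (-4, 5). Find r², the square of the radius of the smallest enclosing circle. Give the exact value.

29585/1058

Side lengths²: PQ² = 61, PR² = 97, QR² = 90.
Since PR² = 97 < 90 + 61 = 151, the triangle is acute, so the smallest enclosing circle is the circumcircle.
Circumcentre = (-11/46, 59/46), r² = 29585/1058.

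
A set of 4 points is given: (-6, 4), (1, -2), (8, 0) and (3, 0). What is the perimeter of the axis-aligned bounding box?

Width = max x − min x = 8 − (-6) = 14.
Height = max y − min y = 4 − (-2) = 6.
Perimeter = 2(14 + 6) = 40.

40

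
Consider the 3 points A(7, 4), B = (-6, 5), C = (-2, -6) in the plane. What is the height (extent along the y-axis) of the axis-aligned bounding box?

11

max y = 5, min y = -6, so height = 11.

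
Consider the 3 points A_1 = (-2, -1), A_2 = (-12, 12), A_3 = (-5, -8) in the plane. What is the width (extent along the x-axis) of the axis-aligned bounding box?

10

max x = -2, min x = -12, so width = 10.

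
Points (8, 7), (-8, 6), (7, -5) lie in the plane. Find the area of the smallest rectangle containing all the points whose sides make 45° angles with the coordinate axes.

In coordinates u = x + y, v = x − y the rectangle is axis-aligned; the map (x,y)→(u,v) scales areas by 2.
u-values: 15, -2, 2; range = 15 − (-2) = 17.
v-values: 1, -14, 12; range = 12 − (-14) = 26.
Area = (17 × 26) / 2 = 221.

221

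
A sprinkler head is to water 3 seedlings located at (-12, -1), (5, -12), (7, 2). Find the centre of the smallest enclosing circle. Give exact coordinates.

(-47/26, -101/26)

Call the three points A, B, C in the order given.
Side lengths²: AB² = 410, AC² = 370, BC² = 200.
Since AB² = 410 < 370 + 200 = 570, the triangle is acute, so the smallest enclosing circle is the circumcircle.
Circumcentre = (-47/26, -101/26), r² = 37925/338.
Centre = (-47/26, -101/26).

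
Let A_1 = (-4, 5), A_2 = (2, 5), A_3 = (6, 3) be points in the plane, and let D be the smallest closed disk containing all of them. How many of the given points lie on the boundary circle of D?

Side lengths²: A_1A_2² = 36, A_1A_3² = 104, A_2A_3² = 20.
Since A_1A_3² = 104 ≥ 36 + 20 = 56, the angle opposite A_1A_3 is not acute, so the smallest enclosing circle has A_1A_3 as diameter.
Centre = midpoint of A_1A_3 = (1, 4), r² = 104/4 = 26.
The points at distance exactly r from the centre are A_1, A_3 — 2 points.

2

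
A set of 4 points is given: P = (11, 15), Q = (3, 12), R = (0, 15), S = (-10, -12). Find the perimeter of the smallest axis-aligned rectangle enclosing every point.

96

Width = max x − min x = 11 − (-10) = 21.
Height = max y − min y = 15 − (-12) = 27.
Perimeter = 2(21 + 27) = 96.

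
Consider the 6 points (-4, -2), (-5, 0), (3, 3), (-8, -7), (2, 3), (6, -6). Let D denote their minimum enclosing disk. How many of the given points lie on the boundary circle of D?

3

A smallest enclosing disk is always determined by at most three of the input points on its boundary.
The minimum enclosing circle is determined by three boundary points: (3, 3), (-8, -7), (6, -6).
Their circumcentre is (-105/86, -293/86) with r² = 217685/3698.
The farthest remaining point (2, 3) is at distance² 190165/3698 ≤ 217685/3698.
The points at distance exactly r from the centre are (3, 3), (-8, -7), (6, -6) — 3 points.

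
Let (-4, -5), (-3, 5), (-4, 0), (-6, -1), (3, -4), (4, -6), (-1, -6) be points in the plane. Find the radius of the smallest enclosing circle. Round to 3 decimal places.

By Welzl's lemma the MEC is supported by two points (diametrically opposite) or three points (on a circumcircle).
The farthest pair is (-3, 5)–(4, -6) with squared distance 170. The circle on this segment as diameter has centre (0.5, -0.5) and r² = 170/4 = 42.5.
Check (-4, -5): distance² to centre = 40.5 ≤ 42.5, so it lies inside.
All remaining points lie in this disk, and no smaller disk contains both endpoints, so this is the minimum enclosing circle.
r = √(42.5) ≈ 6.519.

6.519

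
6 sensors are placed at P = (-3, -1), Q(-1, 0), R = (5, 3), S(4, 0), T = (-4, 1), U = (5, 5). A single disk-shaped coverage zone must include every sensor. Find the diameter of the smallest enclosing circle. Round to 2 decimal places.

A smallest enclosing disk is always determined by at most three of the input points on its boundary.
The minimum enclosing circle is determined by three boundary points: P, T, U.
Their circumcentre is (19/22, 24/11) with r² = 12125/484.
The farthest remaining point R is at distance² 8605/484 ≤ 12125/484.
Diameter = 2r = 2√(12125/484) ≈ 10.01.

10.01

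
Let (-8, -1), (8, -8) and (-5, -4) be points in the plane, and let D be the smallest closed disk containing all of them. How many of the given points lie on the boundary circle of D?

2

Call the three points A, B, C in the order given.
Side lengths²: AB² = 305, AC² = 18, BC² = 185.
Since AB² = 305 ≥ 185 + 18 = 203, the angle opposite AB is not acute, so the smallest enclosing circle has AB as diameter.
Centre = midpoint of AB = (0, -4.5), r² = 305/4 = 76.25.
The points at distance exactly r from the centre are (-8, -1), (8, -8) — 2 points.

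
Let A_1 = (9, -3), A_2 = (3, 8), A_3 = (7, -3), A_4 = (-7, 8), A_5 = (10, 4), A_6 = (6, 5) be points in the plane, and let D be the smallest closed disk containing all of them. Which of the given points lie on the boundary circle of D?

The minimum enclosing circle of a finite set is fixed by two of the points (as a diameter) or three (as a circumcircle).
The farthest pair is A_1–A_4 with squared distance 377. The circle on this segment as diameter has centre (1, 2.5) and r² = 377/4 = 94.25.
Check A_2: distance² to centre = 34.25 ≤ 94.25, so it lies inside.
All remaining points lie in this disk, and no smaller disk contains both endpoints, so this is the minimum enclosing circle.
The points at distance exactly r from the centre are A_1, A_4 — 2 points.

A_1, A_4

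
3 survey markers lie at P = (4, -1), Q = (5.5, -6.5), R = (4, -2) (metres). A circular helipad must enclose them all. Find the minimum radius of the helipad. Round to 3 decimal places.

2.850

Side lengths²: PQ² = 32.5, PR² = 1, QR² = 22.5.
Since PQ² = 32.5 ≥ 22.5 + 1 = 23.5, the angle opposite PQ is not acute, so the smallest enclosing circle has PQ as diameter.
Centre = midpoint of PQ = (4.75, -3.75), r² = 32.5/4 = 8.125.
r = √(8.125) ≈ 2.850.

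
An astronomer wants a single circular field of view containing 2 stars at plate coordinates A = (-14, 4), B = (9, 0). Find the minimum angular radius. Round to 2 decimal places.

The smallest circle enclosing two points has them as diameter endpoints.
Centre = midpoint = (-2.5, 2); r² = |AB|²/4 = 545/4 = 136.25.
r = √(136.25) ≈ 11.67.

11.67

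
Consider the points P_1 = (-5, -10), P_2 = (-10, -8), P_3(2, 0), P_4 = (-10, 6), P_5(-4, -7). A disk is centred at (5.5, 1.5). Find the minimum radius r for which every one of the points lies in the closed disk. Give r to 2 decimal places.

The required radius is the distance from (5.5, 1.5) to the farthest point.
Squared distances: 242.5, 330.5, 14.5, 260.5, 162.5.
Maximum is 330.5, attained at P_2.
r = √(330.5) ≈ 18.18.

18.18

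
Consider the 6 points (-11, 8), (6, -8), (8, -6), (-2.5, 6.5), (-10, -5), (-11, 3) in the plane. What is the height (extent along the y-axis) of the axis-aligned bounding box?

max y = 8, min y = -8, so height = 16.

16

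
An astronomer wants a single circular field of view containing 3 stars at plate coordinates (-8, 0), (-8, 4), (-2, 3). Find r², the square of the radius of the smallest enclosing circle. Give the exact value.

Call the three points A, B, C in the order given.
Side lengths²: AB² = 16, AC² = 45, BC² = 37.
Since AC² = 45 < 37 + 16 = 53, the triangle is acute, so the smallest enclosing circle is the circumcircle.
Circumcentre = (-5.25, 2), r² = 11.5625.

11.5625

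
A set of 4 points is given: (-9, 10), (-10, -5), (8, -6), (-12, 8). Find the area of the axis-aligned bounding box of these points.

320

x ranges over [-12, 8], width 20.
y ranges over [-6, 10], height 16.
Area = 20 × 16 = 320.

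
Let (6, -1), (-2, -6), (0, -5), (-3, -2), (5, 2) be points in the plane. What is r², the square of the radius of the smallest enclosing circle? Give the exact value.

28.25

The minimum enclosing circle of a finite set is fixed by two of the points (as a diameter) or three (as a circumcircle).
The farthest pair is (-2, -6)–(5, 2) with squared distance 113. The circle on this segment as diameter has centre (1.5, -2) and r² = 113/4 = 28.25.
Check (6, -1): distance² to centre = 21.25 ≤ 28.25, so it lies inside.
All remaining points lie in this disk, and no smaller disk contains both endpoints, so this is the minimum enclosing circle.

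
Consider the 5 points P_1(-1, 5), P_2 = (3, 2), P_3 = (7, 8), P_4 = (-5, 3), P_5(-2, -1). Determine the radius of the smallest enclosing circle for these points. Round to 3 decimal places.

6.566

A smallest enclosing disk is always determined by at most three of the input points on its boundary.
The minimum enclosing circle is determined by three boundary points: P_3, P_4, P_5.
Their circumcentre is (19/14, 65/14) with r² = 4225/98.
The farthest remaining point P_2 is at distance² 949/98 ≤ 4225/98.
r = √(4225/98) ≈ 6.566.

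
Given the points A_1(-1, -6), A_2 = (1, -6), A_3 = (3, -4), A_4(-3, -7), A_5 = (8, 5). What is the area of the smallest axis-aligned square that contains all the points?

The bounding box has width 11 and height 12.
An axis-aligned square enclosing the set must have side ≥ max(width, height).
So the minimum side is max(11, 12) = 12.
Area = 12² = 144.

144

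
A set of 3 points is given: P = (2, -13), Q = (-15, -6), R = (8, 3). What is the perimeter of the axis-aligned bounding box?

78

Width = max x − min x = 8 − (-15) = 23.
Height = max y − min y = 3 − (-13) = 16.
Perimeter = 2(23 + 16) = 78.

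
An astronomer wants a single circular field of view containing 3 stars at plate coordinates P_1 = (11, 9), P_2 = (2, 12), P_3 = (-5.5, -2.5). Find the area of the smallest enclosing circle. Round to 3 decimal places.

317.694

Side lengths²: P_1P_2² = 90, P_1P_3² = 404.5, P_2P_3² = 266.5.
Since P_1P_3² = 404.5 ≥ 266.5 + 90 = 356.5, the angle opposite P_1P_3 is not acute, so the smallest enclosing circle has P_1P_3 as diameter.
Centre = midpoint of P_1P_3 = (2.75, 3.25), r² = 404.5/4 = 101.125.
Area = π·r² = π·101.125 ≈ 317.694.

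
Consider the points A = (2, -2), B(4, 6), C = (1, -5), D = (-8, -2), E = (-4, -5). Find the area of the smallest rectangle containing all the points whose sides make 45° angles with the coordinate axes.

120

In coordinates u = x + y, v = x − y the rectangle is axis-aligned; the map (x,y)→(u,v) scales areas by 2.
u-values: 0, 10, -4, -10, -9; range = 10 − (-10) = 20.
v-values: 4, -2, 6, -6, 1; range = 6 − (-6) = 12.
Area = (20 × 12) / 2 = 120.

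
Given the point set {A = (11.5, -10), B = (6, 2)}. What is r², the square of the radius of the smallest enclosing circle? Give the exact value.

43.5625

The smallest circle enclosing two points has them as diameter endpoints.
Centre = midpoint = (8.75, -4); r² = |AB|²/4 = 174.25/4 = 43.5625.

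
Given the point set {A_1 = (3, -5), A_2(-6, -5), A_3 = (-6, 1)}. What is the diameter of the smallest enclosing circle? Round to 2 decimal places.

10.82

Side lengths²: A_1A_2² = 81, A_1A_3² = 117, A_2A_3² = 36.
Since A_1A_3² = 117 ≥ 81 + 36 = 117, the angle opposite A_1A_3 is not acute, so the smallest enclosing circle has A_1A_3 as diameter.
Centre = midpoint of A_1A_3 = (-1.5, -2), r² = 117/4 = 29.25.
Diameter = 2r = 2√(29.25) ≈ 10.82.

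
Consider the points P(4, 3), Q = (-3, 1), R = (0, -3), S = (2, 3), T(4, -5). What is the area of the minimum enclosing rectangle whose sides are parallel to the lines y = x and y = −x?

65

In coordinates u = x + y, v = x − y the rectangle is axis-aligned; the map (x,y)→(u,v) scales areas by 2.
u-values: 7, -2, -3, 5, -1; range = 7 − (-3) = 10.
v-values: 1, -4, 3, -1, 9; range = 9 − (-4) = 13.
Area = (10 × 13) / 2 = 65.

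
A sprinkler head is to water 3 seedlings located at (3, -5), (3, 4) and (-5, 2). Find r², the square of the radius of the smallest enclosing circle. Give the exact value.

Call the three points A, B, C in the order given.
Side lengths²: AB² = 81, AC² = 113, BC² = 68.
Since AC² = 113 < 81 + 68 = 149, the triangle is acute, so the smallest enclosing circle is the circumcircle.
Circumcentre = (-0.125, -0.5), r² = 30.015625.

30.015625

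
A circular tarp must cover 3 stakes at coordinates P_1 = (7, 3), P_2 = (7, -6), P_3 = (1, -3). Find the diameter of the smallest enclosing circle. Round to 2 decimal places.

Side lengths²: P_1P_2² = 81, P_1P_3² = 72, P_2P_3² = 45.
Since P_1P_2² = 81 < 72 + 45 = 117, the triangle is acute, so the smallest enclosing circle is the circumcircle.
Circumcentre = (5.5, -1.5), r² = 22.5.
Diameter = 2r = 2√(22.5) ≈ 9.49.

9.49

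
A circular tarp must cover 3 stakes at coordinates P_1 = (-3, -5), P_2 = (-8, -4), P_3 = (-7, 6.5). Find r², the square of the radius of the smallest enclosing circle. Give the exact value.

37.0625

Side lengths²: P_1P_2² = 26, P_1P_3² = 148.25, P_2P_3² = 111.25.
Since P_1P_3² = 148.25 ≥ 111.25 + 26 = 137.25, the angle opposite P_1P_3 is not acute, so the smallest enclosing circle has P_1P_3 as diameter.
Centre = midpoint of P_1P_3 = (-5, 0.75), r² = 148.25/4 = 37.0625.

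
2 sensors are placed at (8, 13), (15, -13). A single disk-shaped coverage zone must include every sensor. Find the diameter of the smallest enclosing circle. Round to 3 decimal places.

26.926

The smallest circle enclosing two points has them as diameter endpoints.
Centre = midpoint = (11.5, 0); r² = |(8, 13)−(15, -13)|²/4 = 725/4 = 181.25.
Diameter = 2r = 2√(181.25) ≈ 26.926.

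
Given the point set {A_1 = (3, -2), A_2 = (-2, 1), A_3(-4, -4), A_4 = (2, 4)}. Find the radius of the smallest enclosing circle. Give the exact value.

5

The minimum enclosing circle of a finite set is fixed by two of the points (as a diameter) or three (as a circumcircle).
The farthest pair is A_3–A_4 with squared distance 100. The circle on this segment as diameter has centre (-1, 0) and r² = 100/4 = 25.
Check A_1: distance² to centre = 20 ≤ 25, so it lies inside.
All remaining points lie in this disk, and no smaller disk contains both endpoints, so this is the minimum enclosing circle.
r = √25 = 5.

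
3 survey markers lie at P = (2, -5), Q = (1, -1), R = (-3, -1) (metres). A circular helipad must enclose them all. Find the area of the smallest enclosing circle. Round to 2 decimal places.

32.20

Side lengths²: PQ² = 17, PR² = 41, QR² = 16.
Since PR² = 41 ≥ 17 + 16 = 33, the angle opposite PR is not acute, so the smallest enclosing circle has PR as diameter.
Centre = midpoint of PR = (-0.5, -3), r² = 41/4 = 10.25.
Area = π·r² = π·10.25 ≈ 32.20.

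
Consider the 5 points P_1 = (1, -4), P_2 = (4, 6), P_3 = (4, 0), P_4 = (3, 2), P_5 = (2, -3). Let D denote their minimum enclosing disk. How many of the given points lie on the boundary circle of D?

2

By Welzl's lemma the MEC is supported by two points (diametrically opposite) or three points (on a circumcircle).
The farthest pair is P_1–P_2 with squared distance 109. The circle on this segment as diameter has centre (2.5, 1) and r² = 109/4 = 27.25.
Check P_3: distance² to centre = 3.25 ≤ 27.25, so it lies inside.
All remaining points lie in this disk, and no smaller disk contains both endpoints, so this is the minimum enclosing circle.
The points at distance exactly r from the centre are P_1, P_2 — 2 points.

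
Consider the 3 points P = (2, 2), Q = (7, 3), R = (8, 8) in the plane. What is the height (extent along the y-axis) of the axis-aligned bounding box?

6

max y = 8, min y = 2, so height = 6.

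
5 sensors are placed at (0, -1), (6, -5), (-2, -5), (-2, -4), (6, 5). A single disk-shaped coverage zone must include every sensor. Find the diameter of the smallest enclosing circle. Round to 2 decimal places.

12.81

The farthest pair is (-2, -5)–(6, 5) with squared distance 164. The circle on this segment as diameter has centre (2, 0) and r² = 164/4 = 41.
Check (0, -1): distance² to centre = 5 ≤ 41, so it lies inside.
All remaining points lie in this disk, and no smaller disk contains both endpoints, so this is the minimum enclosing circle.
Diameter = 2r = 2√41 ≈ 12.81.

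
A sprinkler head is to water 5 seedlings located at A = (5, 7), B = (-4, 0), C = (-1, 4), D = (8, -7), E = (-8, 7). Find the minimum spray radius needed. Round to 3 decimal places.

10.630

By Welzl's lemma the MEC is supported by two points (diametrically opposite) or three points (on a circumcircle).
The farthest pair is D–E with squared distance 452. The circle on this segment as diameter has centre (0, 0) and r² = 452/4 = 113.
Check A: distance² to centre = 74 ≤ 113, so it lies inside.
All remaining points lie in this disk, and no smaller disk contains both endpoints, so this is the minimum enclosing circle.
r = √113 ≈ 10.630.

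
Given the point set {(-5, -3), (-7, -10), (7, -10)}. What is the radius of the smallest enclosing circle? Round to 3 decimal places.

Call the three points A, B, C in the order given.
Side lengths²: AB² = 53, AC² = 193, BC² = 196.
Since BC² = 196 < 193 + 53 = 246, the triangle is acute, so the smallest enclosing circle is the circumcircle.
Circumcentre = (0, -115/14), r² = 10229/196.
r = √(10229/196) ≈ 7.224.

7.224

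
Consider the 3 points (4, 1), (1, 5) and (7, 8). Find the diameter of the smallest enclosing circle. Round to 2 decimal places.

Call the three points A, B, C in the order given.
Side lengths²: AB² = 25, AC² = 58, BC² = 45.
Since AC² = 58 < 45 + 25 = 70, the triangle is acute, so the smallest enclosing circle is the circumcircle.
Circumcentre = (107/22, 105/22), r² = 3625/242.
Diameter = 2r = 2√(3625/242) ≈ 7.74.

7.74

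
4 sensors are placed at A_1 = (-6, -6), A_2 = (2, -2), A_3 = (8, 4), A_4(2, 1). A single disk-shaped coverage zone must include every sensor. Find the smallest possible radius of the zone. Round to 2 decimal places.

8.60

The farthest pair is A_1–A_3 with squared distance 296. The circle on this segment as diameter has centre (1, -1) and r² = 296/4 = 74.
Check A_2: distance² to centre = 2 ≤ 74, so it lies inside.
All remaining points lie in this disk, and no smaller disk contains both endpoints, so this is the minimum enclosing circle.
r = √74 ≈ 8.60.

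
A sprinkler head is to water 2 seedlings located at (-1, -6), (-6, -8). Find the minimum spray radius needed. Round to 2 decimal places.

2.69

The smallest circle enclosing two points has them as diameter endpoints.
Centre = midpoint = (-3.5, -7); r² = |(-1, -6)−(-6, -8)|²/4 = 29/4 = 7.25.
r = √(7.25) ≈ 2.69.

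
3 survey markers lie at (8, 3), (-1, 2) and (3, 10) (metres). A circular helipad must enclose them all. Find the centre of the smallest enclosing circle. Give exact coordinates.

(55/17, 83/17)

Call the three points A, B, C in the order given.
Side lengths²: AB² = 82, AC² = 74, BC² = 80.
Since AB² = 82 < 80 + 74 = 154, the triangle is acute, so the smallest enclosing circle is the circumcircle.
Circumcentre = (55/17, 83/17), r² = 7585/289.
Centre = (55/17, 83/17).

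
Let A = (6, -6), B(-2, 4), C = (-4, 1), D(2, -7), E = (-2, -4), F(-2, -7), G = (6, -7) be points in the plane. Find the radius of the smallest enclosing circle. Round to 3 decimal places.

6.801

A smallest enclosing disk is always determined by at most three of the input points on its boundary.
The farthest pair is B–G with squared distance 185. The circle on this segment as diameter has centre (2, -1.5) and r² = 185/4 = 46.25.
Check A: distance² to centre = 36.25 ≤ 46.25, so it lies inside.
All remaining points lie in this disk, and no smaller disk contains both endpoints, so this is the minimum enclosing circle.
r = √(46.25) ≈ 6.801.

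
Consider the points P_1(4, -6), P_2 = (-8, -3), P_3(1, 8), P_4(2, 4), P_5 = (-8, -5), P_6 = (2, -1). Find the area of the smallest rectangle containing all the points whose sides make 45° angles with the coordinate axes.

187

In coordinates u = x + y, v = x − y the rectangle is axis-aligned; the map (x,y)→(u,v) scales areas by 2.
u-values: -2, -11, 9, 6, -13, 1; range = 9 − (-13) = 22.
v-values: 10, -5, -7, -2, -3, 3; range = 10 − (-7) = 17.
Area = (22 × 17) / 2 = 187.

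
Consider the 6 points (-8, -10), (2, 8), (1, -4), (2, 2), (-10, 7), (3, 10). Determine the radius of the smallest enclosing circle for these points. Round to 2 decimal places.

11.41

The farthest pair is (-8, -10)–(3, 10) with squared distance 521. The circle on this segment as diameter has centre (-2.5, 0) and r² = 521/4 = 130.25.
Check (2, 8): distance² to centre = 84.25 ≤ 130.25, so it lies inside.
All remaining points lie in this disk, and no smaller disk contains both endpoints, so this is the minimum enclosing circle.
r = √(130.25) ≈ 11.41.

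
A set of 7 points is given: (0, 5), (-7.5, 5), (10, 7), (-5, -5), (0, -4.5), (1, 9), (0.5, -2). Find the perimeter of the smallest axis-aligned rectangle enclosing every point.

Width = max x − min x = 10 − (-7.5) = 17.5.
Height = max y − min y = 9 − (-5) = 14.
Perimeter = 2(17.5 + 14) = 63.

63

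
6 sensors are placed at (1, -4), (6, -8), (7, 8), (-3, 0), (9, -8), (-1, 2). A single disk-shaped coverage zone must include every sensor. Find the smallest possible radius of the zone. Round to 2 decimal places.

8.46

By Welzl's lemma the MEC is supported by two points (diametrically opposite) or three points (on a circumcircle).
The minimum enclosing circle is determined by three boundary points: (7, 8), (-3, 0), (9, -8).
Their circumcentre is (60/11, -7/22) with r² = 34645/484.
The farthest remaining point (6, -8) is at distance² 28705/484 ≤ 34645/484.
r = √(34645/484) ≈ 8.46.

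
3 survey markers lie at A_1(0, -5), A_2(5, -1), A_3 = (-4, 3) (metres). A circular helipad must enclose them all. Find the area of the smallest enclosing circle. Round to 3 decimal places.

79.682

Side lengths²: A_1A_2² = 41, A_1A_3² = 80, A_2A_3² = 97.
Since A_2A_3² = 97 < 80 + 41 = 121, the triangle is acute, so the smallest enclosing circle is the circumcircle.
Circumcentre = (1/14, 1/28), r² = 19885/784.
Area = π·r² = π·19885/784 ≈ 79.682.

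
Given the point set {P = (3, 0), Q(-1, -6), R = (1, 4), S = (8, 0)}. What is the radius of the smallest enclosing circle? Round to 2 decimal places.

The minimum enclosing circle is determined by three boundary points: Q, R, S.
Their circumcentre is (2.5, -1.5) with r² = 32.5.
The farthest remaining point P is at distance² 2.5 ≤ 32.5.
r = √(32.5) ≈ 5.70.

5.70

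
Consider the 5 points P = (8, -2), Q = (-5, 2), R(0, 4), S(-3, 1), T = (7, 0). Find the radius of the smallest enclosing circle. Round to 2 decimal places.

6.80

The farthest pair is P–Q with squared distance 185. The circle on this segment as diameter has centre (1.5, 0) and r² = 185/4 = 46.25.
Check R: distance² to centre = 18.25 ≤ 46.25, so it lies inside.
All remaining points lie in this disk, and no smaller disk contains both endpoints, so this is the minimum enclosing circle.
r = √(46.25) ≈ 6.80.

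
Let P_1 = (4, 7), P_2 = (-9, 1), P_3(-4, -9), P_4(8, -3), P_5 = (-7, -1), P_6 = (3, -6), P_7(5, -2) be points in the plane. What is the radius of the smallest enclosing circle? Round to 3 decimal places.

The minimum enclosing circle is determined by three boundary points: P_1, P_2, P_3.
Their circumcentre is (-0.25, -0.875) with r² = 80.078125.
The farthest remaining point P_4 is at distance² 72.578125 ≤ 80.078125.
r = √(80.078125) ≈ 8.949.

8.949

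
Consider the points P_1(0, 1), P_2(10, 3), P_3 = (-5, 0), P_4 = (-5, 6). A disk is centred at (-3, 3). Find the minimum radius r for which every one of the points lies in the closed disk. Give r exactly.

The required radius is the distance from (-3, 3) to the farthest point.
Squared distances: 13, 169, 13, 13.
Maximum is 169, attained at P_2.
r = √169 = 13.

13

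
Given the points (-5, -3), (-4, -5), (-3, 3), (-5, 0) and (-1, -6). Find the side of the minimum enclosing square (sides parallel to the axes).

The bounding box has width 4 and height 9.
An axis-aligned square enclosing the set must have side ≥ max(width, height).
So the minimum side is max(4, 9) = 9.

9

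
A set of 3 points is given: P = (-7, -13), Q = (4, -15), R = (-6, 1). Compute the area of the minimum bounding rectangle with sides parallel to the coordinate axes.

176

x ranges over [-7, 4], width 11.
y ranges over [-15, 1], height 16.
Area = 11 × 16 = 176.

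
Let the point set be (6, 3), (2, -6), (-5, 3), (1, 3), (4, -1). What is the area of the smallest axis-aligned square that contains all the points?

The bounding box has width 11 and height 9.
An axis-aligned square enclosing the set must have side ≥ max(width, height).
So the minimum side is max(11, 9) = 11.
Area = 11² = 121.

121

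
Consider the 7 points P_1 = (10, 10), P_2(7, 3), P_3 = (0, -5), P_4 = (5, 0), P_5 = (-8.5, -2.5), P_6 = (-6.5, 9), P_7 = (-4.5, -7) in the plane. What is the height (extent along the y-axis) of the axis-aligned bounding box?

17

max y = 10, min y = -7, so height = 17.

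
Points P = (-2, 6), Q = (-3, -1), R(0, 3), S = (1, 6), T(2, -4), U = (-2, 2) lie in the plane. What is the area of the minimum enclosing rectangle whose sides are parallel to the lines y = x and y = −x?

In coordinates u = x + y, v = x − y the rectangle is axis-aligned; the map (x,y)→(u,v) scales areas by 2.
u-values: 4, -4, 3, 7, -2, 0; range = 7 − (-4) = 11.
v-values: -8, -2, -3, -5, 6, -4; range = 6 − (-8) = 14.
Area = (11 × 14) / 2 = 77.

77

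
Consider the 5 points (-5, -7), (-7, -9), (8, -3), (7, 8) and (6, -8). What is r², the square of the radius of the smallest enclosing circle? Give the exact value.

121.25

A smallest enclosing disk is always determined by at most three of the input points on its boundary.
The farthest pair is (-7, -9)–(7, 8) with squared distance 485. The circle on this segment as diameter has centre (0, -0.5) and r² = 485/4 = 121.25.
Check (-5, -7): distance² to centre = 67.25 ≤ 121.25, so it lies inside.
All remaining points lie in this disk, and no smaller disk contains both endpoints, so this is the minimum enclosing circle.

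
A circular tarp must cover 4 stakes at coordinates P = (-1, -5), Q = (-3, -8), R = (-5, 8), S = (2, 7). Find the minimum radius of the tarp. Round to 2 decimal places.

By Welzl's lemma the MEC is supported by two points (diametrically opposite) or three points (on a circumcircle).
The minimum enclosing circle is determined by three boundary points: Q, R, S.
Their circumcentre is (-28/11, 2/11) with r² = 8125/121.
The farthest remaining point P is at distance² 3538/121 ≤ 8125/121.
r = √(8125/121) ≈ 8.19.

8.19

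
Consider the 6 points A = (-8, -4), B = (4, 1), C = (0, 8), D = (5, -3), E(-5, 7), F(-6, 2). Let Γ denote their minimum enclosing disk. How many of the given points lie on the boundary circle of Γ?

The minimum enclosing circle of a finite set is fixed by two of the points (as a diameter) or three (as a circumcircle).
The minimum enclosing circle is determined by three boundary points: A, C, D.
Their circumcentre is (-67/37, 20/37) with r² = 80665/1369.
The farthest remaining point E is at distance² 71045/1369 ≤ 80665/1369.
The points at distance exactly r from the centre are A, C, D — 3 points.

3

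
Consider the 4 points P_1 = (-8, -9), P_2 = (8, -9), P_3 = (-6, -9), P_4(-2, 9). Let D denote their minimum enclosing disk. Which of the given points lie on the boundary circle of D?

The minimum enclosing circle is determined by three boundary points: P_1, P_2, P_4.
Their circumcentre is (0, -5/3) with r² = 1060/9.
The farthest remaining point P_3 is at distance² 808/9 ≤ 1060/9.
The points at distance exactly r from the centre are P_1, P_2, P_4 — 3 points.

P_1, P_2, P_4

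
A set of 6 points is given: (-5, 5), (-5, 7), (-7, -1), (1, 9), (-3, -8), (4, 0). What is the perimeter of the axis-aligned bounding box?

56

Width = max x − min x = 4 − (-7) = 11.
Height = max y − min y = 9 − (-8) = 17.
Perimeter = 2(11 + 17) = 56.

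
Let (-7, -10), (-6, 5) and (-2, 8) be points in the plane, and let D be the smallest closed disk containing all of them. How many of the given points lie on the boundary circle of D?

2

Call the three points A, B, C in the order given.
Side lengths²: AB² = 226, AC² = 349, BC² = 25.
Since AC² = 349 ≥ 226 + 25 = 251, the angle opposite AC is not acute, so the smallest enclosing circle has AC as diameter.
Centre = midpoint of AC = (-4.5, -1), r² = 349/4 = 87.25.
The points at distance exactly r from the centre are (-7, -10), (-2, 8) — 2 points.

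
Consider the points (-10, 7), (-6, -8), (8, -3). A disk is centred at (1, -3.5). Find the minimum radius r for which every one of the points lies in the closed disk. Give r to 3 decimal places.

15.207

The required radius is the distance from (1, -3.5) to the farthest point.
Squared distances: 231.25, 69.25, 49.25.
Maximum is 231.25, attained at (-10, 7).
r = √(231.25) ≈ 15.207.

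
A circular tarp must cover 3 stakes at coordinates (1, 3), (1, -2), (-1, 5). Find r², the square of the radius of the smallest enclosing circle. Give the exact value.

13.25

Call the three points A, B, C in the order given.
Side lengths²: AB² = 25, AC² = 8, BC² = 53.
Since BC² = 53 ≥ 25 + 8 = 33, the angle opposite BC is not acute, so the smallest enclosing circle has BC as diameter.
Centre = midpoint of BC = (0, 1.5), r² = 53/4 = 13.25.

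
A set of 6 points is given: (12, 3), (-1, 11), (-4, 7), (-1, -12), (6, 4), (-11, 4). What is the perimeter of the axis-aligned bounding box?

Width = max x − min x = 12 − (-11) = 23.
Height = max y − min y = 11 − (-12) = 23.
Perimeter = 2(23 + 23) = 92.

92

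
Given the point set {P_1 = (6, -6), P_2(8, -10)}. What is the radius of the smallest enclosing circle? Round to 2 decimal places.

The smallest circle enclosing two points has them as diameter endpoints.
Centre = midpoint = (7, -8); r² = |P_1P_2|²/4 = 20/4 = 5.
r = √5 ≈ 2.24.

2.24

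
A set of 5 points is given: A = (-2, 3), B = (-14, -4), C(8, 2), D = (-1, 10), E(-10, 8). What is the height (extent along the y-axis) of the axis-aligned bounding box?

max y = 10, min y = -4, so height = 14.

14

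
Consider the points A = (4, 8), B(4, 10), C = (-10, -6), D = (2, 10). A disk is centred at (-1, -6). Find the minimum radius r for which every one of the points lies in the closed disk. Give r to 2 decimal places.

16.76

The required radius is the distance from (-1, -6) to the farthest point.
Squared distances: 221, 281, 81, 265.
Maximum is 281, attained at B.
r = √281 ≈ 16.76.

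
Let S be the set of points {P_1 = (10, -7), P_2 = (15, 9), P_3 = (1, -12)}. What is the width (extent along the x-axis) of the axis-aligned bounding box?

14

max x = 15, min x = 1, so width = 14.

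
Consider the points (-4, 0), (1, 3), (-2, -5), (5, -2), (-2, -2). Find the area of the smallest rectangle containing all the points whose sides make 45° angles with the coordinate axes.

60.5

In coordinates u = x + y, v = x − y the rectangle is axis-aligned; the map (x,y)→(u,v) scales areas by 2.
u-values: -4, 4, -7, 3, -4; range = 4 − (-7) = 11.
v-values: -4, -2, 3, 7, 0; range = 7 − (-4) = 11.
Area = (11 × 11) / 2 = 60.5.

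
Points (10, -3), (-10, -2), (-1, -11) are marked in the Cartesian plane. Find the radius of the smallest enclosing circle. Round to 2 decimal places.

Call the three points A, B, C in the order given.
Side lengths²: AB² = 401, AC² = 185, BC² = 162.
Since AB² = 401 ≥ 185 + 162 = 347, the angle opposite AB is not acute, so the smallest enclosing circle has AB as diameter.
Centre = midpoint of AB = (0, -2.5), r² = 401/4 = 100.25.
r = √(100.25) ≈ 10.01.

10.01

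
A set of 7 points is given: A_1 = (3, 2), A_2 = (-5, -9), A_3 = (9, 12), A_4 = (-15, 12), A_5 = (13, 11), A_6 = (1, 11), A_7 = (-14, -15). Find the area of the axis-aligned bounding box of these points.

x ranges over [-15, 13], width 28.
y ranges over [-15, 12], height 27.
Area = 28 × 27 = 756.

756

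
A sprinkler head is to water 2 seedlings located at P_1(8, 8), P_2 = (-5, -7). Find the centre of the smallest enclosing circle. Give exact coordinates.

(1.5, 0.5)

The smallest circle enclosing two points has them as diameter endpoints.
Centre = midpoint = (1.5, 0.5); r² = |P_1P_2|²/4 = 394/4 = 98.5.
Centre = (1.5, 0.5).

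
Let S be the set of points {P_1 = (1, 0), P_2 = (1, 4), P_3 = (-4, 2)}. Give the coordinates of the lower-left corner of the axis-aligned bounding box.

(-4, 0)

x-range [-4, 1], y-range [0, 4].
The lower-left corner is (-4, 0).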